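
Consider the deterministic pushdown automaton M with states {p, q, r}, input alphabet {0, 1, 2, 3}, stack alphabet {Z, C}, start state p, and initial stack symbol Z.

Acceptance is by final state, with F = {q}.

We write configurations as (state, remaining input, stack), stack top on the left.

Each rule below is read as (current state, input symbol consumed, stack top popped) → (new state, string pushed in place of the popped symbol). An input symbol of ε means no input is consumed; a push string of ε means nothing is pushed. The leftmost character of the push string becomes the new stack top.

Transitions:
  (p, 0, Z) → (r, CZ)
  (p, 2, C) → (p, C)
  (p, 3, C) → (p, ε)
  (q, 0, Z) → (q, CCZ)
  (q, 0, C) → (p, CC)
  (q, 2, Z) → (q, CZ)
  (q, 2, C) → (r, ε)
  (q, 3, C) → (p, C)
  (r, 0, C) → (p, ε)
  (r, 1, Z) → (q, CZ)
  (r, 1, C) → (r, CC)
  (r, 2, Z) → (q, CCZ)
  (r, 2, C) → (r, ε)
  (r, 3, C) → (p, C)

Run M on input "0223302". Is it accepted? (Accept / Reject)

Reject

(p, 0223302, Z) ⊢ (r, 223302, CZ) ⊢ (r, 23302, Z) ⊢ (q, 3302, CCZ) ⊢ (p, 302, CCZ) ⊢ (p, 02, CZ)
No transition applies at (p, 02, CZ); input not fully consumed.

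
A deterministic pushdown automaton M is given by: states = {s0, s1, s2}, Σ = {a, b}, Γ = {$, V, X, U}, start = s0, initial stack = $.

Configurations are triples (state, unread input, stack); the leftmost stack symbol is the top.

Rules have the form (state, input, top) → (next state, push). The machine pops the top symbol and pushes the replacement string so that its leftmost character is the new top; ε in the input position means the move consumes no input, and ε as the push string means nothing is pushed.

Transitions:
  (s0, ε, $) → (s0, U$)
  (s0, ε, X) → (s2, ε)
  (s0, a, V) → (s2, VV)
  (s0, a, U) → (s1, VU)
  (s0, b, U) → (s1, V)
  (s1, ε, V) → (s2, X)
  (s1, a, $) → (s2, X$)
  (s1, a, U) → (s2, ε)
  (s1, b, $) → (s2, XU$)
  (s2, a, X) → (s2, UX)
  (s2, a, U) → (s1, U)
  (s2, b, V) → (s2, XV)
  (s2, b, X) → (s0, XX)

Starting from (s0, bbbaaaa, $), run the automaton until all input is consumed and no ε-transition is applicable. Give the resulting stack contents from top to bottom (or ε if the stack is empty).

(s0, bbbaaaa, $)
  ε-move, top $: go to s0, push U$ → (s0, bbbaaaa, U$)
  read b, top U: go to s1, push V → (s1, bbaaaa, V$)
  ε-move, top V: go to s2, push X → (s2, bbaaaa, X$)
  read b, top X: go to s0, push XX → (s0, baaaa, XX$)
  ε-move, top X: go to s2, push ε → (s2, baaaa, X$)
  read b, top X: go to s0, push XX → (s0, aaaa, XX$)
  ε-move, top X: go to s2, push ε → (s2, aaaa, X$)
  read a, top X: go to s2, push UX → (s2, aaa, UX$)
  read a, top U: go to s1, push U → (s1, aa, UX$)
  read a, top U: go to s2, push ε → (s2, a, X$)
  read a, top X: go to s2, push UX → (s2, ε, UX$)
All input consumed in state s2 with stack UX$.

UX$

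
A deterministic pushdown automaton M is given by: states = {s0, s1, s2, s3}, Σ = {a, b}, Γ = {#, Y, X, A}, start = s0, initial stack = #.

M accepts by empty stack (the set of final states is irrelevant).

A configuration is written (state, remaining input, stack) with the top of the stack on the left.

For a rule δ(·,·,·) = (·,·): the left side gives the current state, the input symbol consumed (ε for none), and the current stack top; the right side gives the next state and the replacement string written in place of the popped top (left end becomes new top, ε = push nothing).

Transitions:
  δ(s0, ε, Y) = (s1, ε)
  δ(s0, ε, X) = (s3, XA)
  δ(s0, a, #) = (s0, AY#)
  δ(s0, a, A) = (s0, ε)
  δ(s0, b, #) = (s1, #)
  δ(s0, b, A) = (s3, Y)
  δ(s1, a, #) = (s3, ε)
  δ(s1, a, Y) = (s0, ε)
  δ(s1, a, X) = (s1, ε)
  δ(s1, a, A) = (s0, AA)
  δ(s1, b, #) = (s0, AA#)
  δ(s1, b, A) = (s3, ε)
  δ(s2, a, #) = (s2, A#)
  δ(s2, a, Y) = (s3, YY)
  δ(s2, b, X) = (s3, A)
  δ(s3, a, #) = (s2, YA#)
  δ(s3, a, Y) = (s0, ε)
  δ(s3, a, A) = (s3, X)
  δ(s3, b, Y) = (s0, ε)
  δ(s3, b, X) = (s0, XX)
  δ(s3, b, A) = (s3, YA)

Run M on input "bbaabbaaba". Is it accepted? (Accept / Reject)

(s0, bbaabbaaba, #) ⊢ (s1, baabbaaba, #) ⊢ (s0, aabbaaba, AA#) ⊢ (s0, abbaaba, A#) ⊢ (s0, bbaaba, #) ⊢ (s1, baaba, #) ⊢ (s0, aaba, AA#) ⊢ (s0, aba, A#) ⊢ (s0, ba, #) ⊢ (s1, a, #) ⊢ (s3, ε, ε)
All input consumed and the stack is empty.

Accept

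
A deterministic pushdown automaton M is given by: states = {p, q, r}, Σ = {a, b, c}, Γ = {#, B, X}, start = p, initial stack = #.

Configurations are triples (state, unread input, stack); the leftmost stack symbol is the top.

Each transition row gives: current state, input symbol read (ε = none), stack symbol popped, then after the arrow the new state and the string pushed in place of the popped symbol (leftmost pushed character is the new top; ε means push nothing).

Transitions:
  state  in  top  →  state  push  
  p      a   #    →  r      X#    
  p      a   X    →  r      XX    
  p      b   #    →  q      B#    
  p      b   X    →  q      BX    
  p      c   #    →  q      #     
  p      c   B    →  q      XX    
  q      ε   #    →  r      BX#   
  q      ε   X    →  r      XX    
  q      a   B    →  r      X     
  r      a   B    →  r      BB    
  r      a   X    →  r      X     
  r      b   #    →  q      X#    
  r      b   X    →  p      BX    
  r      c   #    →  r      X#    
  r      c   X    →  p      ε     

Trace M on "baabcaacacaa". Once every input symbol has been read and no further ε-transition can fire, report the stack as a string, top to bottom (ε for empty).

XXXX#

(p, baabcaacacaa, #) ⊢ (q, aabcaacacaa, B#) ⊢ (r, abcaacacaa, X#) ⊢ (r, bcaacacaa, X#) ⊢ (p, caacacaa, BX#) ⊢ (q, aacacaa, XXX#) ⊢ (r, aacacaa, XXXX#) ⊢ (r, acacaa, XXXX#) ⊢ (r, cacaa, XXXX#) ⊢ (p, acaa, XXX#) ⊢ (r, caa, XXXX#) ⊢ (p, aa, XXX#) ⊢ (r, a, XXXX#) ⊢ (r, ε, XXXX#)
All input consumed in state r with stack XXXX#.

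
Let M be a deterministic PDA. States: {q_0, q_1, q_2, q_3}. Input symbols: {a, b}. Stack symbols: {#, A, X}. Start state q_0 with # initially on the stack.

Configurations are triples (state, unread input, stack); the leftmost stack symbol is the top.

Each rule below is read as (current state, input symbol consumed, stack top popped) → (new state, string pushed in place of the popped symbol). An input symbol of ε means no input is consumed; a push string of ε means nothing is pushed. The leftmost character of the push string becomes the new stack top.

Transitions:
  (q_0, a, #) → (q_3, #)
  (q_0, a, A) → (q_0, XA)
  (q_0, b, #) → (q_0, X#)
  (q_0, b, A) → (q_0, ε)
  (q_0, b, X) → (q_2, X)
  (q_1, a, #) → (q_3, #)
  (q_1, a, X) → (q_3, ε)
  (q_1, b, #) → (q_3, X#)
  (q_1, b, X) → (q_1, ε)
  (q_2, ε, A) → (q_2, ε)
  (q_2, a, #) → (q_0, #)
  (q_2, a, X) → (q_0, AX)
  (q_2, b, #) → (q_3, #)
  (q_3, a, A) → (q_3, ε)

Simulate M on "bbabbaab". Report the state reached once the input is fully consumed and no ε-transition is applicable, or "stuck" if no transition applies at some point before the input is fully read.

q_2

(q_0, bbabbaab, #)
  read b, top #: go to q_0, push X# → (q_0, babbaab, X#)
  read b, top X: go to q_2, push X → (q_2, abbaab, X#)
  read a, top X: go to q_0, push AX → (q_0, bbaab, AX#)
  read b, top A: go to q_0, push ε → (q_0, baab, X#)
  read b, top X: go to q_2, push X → (q_2, aab, X#)
  read a, top X: go to q_0, push AX → (q_0, ab, AX#)
  read a, top A: go to q_0, push XA → (q_0, b, XAX#)
  read b, top X: go to q_2, push X → (q_2, ε, XAX#)
All input consumed; M is in state q_2.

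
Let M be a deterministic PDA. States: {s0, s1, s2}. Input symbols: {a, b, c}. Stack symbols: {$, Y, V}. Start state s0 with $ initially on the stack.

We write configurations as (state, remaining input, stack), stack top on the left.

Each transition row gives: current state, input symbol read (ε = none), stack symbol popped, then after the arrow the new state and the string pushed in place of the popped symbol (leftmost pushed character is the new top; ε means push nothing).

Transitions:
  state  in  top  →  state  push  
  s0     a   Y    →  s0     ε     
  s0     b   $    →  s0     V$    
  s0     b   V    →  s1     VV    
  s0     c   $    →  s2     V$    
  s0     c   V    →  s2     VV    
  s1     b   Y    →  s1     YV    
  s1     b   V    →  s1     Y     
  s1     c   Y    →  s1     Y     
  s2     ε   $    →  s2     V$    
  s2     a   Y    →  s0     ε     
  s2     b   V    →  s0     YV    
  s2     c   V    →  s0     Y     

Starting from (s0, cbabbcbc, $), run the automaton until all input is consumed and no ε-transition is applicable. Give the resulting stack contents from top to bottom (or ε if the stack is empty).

YVV$

(s0, cbabbcbc, $)
  read c, top $: go to s2, push V$ → (s2, babbcbc, V$)
  read b, top V: go to s0, push YV → (s0, abbcbc, YV$)
  read a, top Y: go to s0, push ε → (s0, bbcbc, V$)
  read b, top V: go to s1, push VV → (s1, bcbc, VV$)
  read b, top V: go to s1, push Y → (s1, cbc, YV$)
  read c, top Y: go to s1, push Y → (s1, bc, YV$)
  read b, top Y: go to s1, push YV → (s1, c, YVV$)
  read c, top Y: go to s1, push Y → (s1, ε, YVV$)
All input consumed in state s1 with stack YVV$.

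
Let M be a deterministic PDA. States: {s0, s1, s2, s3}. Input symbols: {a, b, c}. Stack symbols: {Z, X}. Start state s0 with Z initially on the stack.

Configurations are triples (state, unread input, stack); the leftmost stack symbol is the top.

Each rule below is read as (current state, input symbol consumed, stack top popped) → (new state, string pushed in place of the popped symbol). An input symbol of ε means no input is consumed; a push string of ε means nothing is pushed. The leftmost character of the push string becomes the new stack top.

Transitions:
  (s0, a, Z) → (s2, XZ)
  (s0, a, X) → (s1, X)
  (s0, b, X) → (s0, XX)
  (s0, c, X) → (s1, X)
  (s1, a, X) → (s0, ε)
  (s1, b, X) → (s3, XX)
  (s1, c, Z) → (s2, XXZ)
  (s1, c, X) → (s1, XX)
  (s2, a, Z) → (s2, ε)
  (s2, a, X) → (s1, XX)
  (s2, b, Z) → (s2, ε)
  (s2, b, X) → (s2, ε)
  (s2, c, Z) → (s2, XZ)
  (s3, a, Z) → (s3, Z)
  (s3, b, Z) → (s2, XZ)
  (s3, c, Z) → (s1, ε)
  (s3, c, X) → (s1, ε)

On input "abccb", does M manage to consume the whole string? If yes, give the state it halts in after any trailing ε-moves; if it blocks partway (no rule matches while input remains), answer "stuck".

(s0, abccb, Z)
  read a, top Z: go to s2, push XZ → (s2, bccb, XZ)
  read b, top X: go to s2, push ε → (s2, ccb, Z)
  read c, top Z: go to s2, push XZ → (s2, cb, XZ)
No transition for (s2, c, top X); M blocks with input cb remaining.

stuck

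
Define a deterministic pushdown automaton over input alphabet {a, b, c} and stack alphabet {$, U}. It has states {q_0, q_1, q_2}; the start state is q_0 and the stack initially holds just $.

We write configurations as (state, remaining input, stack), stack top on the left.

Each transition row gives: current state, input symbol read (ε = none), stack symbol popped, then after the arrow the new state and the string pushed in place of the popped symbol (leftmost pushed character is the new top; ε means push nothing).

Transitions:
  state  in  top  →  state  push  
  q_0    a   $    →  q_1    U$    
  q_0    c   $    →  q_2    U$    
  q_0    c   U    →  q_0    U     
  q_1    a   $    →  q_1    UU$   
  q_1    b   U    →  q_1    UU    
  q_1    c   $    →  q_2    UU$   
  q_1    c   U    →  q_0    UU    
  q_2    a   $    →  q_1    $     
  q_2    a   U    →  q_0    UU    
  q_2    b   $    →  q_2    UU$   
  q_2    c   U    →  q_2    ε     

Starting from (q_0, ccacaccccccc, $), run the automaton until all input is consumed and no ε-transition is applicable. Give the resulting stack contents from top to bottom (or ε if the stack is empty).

(q_0, ccacaccccccc, $)
  read c, top $: go to q_2, push U$ → (q_2, cacaccccccc, U$)
  read c, top U: go to q_2, push ε → (q_2, acaccccccc, $)
  read a, top $: go to q_1, push $ → (q_1, caccccccc, $)
  read c, top $: go to q_2, push UU$ → (q_2, accccccc, UU$)
  read a, top U: go to q_0, push UU → (q_0, ccccccc, UUU$)
  read c, top U: go to q_0, push U → (q_0, cccccc, UUU$)
  read c, top U: go to q_0, push U → (q_0, ccccc, UUU$)
  read c, top U: go to q_0, push U → (q_0, cccc, UUU$)
  read c, top U: go to q_0, push U → (q_0, ccc, UUU$)
  read c, top U: go to q_0, push U → (q_0, cc, UUU$)
  read c, top U: go to q_0, push U → (q_0, c, UUU$)
  read c, top U: go to q_0, push U → (q_0, ε, UUU$)
All input consumed in state q_0 with stack UUU$.

UUU$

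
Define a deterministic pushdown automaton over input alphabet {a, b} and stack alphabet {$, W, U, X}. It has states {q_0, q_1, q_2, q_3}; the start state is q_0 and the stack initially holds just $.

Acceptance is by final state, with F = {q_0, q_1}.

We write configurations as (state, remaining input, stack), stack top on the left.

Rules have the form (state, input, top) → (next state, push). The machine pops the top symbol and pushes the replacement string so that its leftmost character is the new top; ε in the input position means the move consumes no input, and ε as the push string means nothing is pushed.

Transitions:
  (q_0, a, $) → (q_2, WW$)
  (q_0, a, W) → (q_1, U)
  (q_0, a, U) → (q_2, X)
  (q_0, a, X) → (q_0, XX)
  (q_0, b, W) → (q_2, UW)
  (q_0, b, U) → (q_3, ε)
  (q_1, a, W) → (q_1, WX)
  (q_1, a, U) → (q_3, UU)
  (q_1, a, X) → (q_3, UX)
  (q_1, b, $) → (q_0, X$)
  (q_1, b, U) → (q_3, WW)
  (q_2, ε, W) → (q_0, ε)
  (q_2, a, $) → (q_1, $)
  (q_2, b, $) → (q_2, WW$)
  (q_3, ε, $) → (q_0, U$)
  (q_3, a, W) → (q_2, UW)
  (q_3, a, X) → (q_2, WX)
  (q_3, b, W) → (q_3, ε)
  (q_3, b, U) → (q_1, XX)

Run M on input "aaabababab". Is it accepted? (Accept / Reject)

Accept

(q_0, aaabababab, $)
  read a, top $: go to q_2, push WW$ → (q_2, aabababab, WW$)
  ε-move, top W: go to q_0, push ε → (q_0, aabababab, W$)
  read a, top W: go to q_1, push U → (q_1, abababab, U$)
  read a, top U: go to q_3, push UU → (q_3, bababab, UU$)
  read b, top U: go to q_1, push XX → (q_1, ababab, XXU$)
  read a, top X: go to q_3, push UX → (q_3, babab, UXXU$)
  read b, top U: go to q_1, push XX → (q_1, abab, XXXXU$)
  read a, top X: go to q_3, push UX → (q_3, bab, UXXXXU$)
  read b, top U: go to q_1, push XX → (q_1, ab, XXXXXXU$)
  read a, top X: go to q_3, push UX → (q_3, b, UXXXXXXU$)
  read b, top U: go to q_1, push XX → (q_1, ε, XXXXXXXXU$)
All input consumed; state q_1 ∈ F.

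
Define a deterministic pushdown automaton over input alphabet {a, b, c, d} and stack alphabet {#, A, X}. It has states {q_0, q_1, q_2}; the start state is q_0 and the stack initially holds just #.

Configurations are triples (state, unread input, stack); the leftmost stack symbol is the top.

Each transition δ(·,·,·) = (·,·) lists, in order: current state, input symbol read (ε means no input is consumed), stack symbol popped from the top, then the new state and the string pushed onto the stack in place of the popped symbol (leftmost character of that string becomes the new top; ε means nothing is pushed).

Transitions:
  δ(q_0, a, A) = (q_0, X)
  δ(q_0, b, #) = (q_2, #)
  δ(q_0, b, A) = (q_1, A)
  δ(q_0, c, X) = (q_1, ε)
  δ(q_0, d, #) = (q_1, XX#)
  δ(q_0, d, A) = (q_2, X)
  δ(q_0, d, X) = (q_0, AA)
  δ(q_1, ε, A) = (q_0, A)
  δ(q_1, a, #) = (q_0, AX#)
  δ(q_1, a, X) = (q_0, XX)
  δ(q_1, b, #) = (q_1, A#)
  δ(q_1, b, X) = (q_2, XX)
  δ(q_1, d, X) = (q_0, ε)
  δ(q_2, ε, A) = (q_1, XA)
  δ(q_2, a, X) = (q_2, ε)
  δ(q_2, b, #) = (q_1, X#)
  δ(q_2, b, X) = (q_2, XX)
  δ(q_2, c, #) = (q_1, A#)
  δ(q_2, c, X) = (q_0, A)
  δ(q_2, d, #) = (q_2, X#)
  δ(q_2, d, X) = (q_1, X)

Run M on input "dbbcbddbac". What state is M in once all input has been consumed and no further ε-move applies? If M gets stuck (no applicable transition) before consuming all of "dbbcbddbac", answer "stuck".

q_0

(q_0, dbbcbddbac, #)
  read d, top #: go to q_1, push XX# → (q_1, bbcbddbac, XX#)
  read b, top X: go to q_2, push XX → (q_2, bcbddbac, XXX#)
  read b, top X: go to q_2, push XX → (q_2, cbddbac, XXXX#)
  read c, top X: go to q_0, push A → (q_0, bddbac, AXXX#)
  read b, top A: go to q_1, push A → (q_1, ddbac, AXXX#)
  ε-move, top A: go to q_0, push A → (q_0, ddbac, AXXX#)
  read d, top A: go to q_2, push X → (q_2, dbac, XXXX#)
  read d, top X: go to q_1, push X → (q_1, bac, XXXX#)
  read b, top X: go to q_2, push XX → (q_2, ac, XXXXX#)
  read a, top X: go to q_2, push ε → (q_2, c, XXXX#)
  read c, top X: go to q_0, push A → (q_0, ε, AXXX#)
All input consumed; M is in state q_0.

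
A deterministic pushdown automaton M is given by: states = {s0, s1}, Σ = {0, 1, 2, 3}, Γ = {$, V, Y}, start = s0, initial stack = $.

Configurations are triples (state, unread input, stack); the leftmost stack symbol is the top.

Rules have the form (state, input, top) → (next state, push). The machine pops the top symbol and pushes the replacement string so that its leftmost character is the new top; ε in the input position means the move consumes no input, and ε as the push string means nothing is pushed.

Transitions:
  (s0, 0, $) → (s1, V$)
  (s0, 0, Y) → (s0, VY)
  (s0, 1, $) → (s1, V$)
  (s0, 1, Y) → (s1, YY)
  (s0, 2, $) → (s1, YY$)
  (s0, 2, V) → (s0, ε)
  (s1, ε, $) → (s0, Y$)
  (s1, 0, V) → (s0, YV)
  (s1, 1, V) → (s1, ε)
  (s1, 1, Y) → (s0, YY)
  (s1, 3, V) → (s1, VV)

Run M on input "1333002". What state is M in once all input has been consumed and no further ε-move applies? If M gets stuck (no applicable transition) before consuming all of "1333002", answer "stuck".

(s0, 1333002, $)
  read 1, top $: go to s1, push V$ → (s1, 333002, V$)
  read 3, top V: go to s1, push VV → (s1, 33002, VV$)
  read 3, top V: go to s1, push VV → (s1, 3002, VVV$)
  read 3, top V: go to s1, push VV → (s1, 002, VVVV$)
  read 0, top V: go to s0, push YV → (s0, 02, YVVVV$)
  read 0, top Y: go to s0, push VY → (s0, 2, VYVVVV$)
  read 2, top V: go to s0, push ε → (s0, ε, YVVVV$)
All input consumed; M is in state s0.

s0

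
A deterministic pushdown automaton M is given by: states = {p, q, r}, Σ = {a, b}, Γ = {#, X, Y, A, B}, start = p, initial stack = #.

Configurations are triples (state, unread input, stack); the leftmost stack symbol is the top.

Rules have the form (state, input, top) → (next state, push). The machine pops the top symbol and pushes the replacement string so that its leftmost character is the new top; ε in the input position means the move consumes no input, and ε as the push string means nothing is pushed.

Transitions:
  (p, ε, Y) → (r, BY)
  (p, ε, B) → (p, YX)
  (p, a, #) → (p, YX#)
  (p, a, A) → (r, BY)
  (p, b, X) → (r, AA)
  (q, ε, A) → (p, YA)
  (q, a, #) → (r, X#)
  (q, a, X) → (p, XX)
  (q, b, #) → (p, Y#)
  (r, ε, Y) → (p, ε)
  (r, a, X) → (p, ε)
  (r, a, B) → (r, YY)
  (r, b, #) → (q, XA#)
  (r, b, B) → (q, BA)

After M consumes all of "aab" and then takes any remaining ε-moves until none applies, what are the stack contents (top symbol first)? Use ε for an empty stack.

BAYYX#

(p, aab, #) ⊢ (p, ab, YX#) ⊢ (r, ab, BYX#) ⊢ (r, b, YYYX#) ⊢ (p, b, YYX#) ⊢ (r, b, BYYX#) ⊢ (q, ε, BAYYX#)
All input consumed in state q with stack BAYYX#.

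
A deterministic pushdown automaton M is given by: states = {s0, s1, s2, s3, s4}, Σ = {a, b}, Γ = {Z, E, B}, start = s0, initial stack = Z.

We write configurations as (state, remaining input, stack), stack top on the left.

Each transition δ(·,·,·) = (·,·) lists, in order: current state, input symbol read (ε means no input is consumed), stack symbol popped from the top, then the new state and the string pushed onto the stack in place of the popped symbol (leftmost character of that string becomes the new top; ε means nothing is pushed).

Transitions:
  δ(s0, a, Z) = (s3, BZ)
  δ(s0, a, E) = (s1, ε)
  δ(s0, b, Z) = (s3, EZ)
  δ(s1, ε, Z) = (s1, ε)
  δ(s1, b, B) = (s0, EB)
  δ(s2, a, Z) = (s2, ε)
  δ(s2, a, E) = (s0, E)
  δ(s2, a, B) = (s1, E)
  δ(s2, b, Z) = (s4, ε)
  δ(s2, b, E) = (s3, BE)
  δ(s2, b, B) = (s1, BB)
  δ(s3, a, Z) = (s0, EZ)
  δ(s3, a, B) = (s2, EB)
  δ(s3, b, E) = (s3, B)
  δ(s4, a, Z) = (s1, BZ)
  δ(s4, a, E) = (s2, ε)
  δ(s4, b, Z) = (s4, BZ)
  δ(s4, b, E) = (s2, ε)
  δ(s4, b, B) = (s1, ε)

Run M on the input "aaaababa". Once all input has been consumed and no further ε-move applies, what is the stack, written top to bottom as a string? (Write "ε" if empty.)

(s0, aaaababa, Z) ⊢ (s3, aaababa, BZ) ⊢ (s2, aababa, EBZ) ⊢ (s0, ababa, EBZ) ⊢ (s1, baba, BZ) ⊢ (s0, aba, EBZ) ⊢ (s1, ba, BZ) ⊢ (s0, a, EBZ) ⊢ (s1, ε, BZ)
All input consumed in state s1 with stack BZ.

BZ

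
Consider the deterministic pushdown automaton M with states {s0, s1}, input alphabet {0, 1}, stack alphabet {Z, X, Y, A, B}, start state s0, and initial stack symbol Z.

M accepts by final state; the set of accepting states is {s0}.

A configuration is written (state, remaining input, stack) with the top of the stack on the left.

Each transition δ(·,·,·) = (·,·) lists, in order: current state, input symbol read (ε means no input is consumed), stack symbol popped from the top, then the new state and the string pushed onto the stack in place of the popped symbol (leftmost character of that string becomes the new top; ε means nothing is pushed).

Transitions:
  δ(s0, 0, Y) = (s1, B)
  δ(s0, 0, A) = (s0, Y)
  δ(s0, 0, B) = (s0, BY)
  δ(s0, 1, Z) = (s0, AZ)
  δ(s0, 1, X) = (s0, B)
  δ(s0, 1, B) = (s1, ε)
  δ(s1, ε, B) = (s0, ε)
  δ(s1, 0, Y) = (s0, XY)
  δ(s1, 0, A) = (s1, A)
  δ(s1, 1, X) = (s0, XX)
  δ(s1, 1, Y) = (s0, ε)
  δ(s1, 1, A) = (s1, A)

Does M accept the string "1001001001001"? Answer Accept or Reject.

Accept

(s0, 1001001001001, Z)
  read 1, top Z: go to s0, push AZ → (s0, 001001001001, AZ)
  read 0, top A: go to s0, push Y → (s0, 01001001001, YZ)
  read 0, top Y: go to s1, push B → (s1, 1001001001, BZ)
  ε-move, top B: go to s0, push ε → (s0, 1001001001, Z)
  read 1, top Z: go to s0, push AZ → (s0, 001001001, AZ)
  read 0, top A: go to s0, push Y → (s0, 01001001, YZ)
  read 0, top Y: go to s1, push B → (s1, 1001001, BZ)
  ε-move, top B: go to s0, push ε → (s0, 1001001, Z)
  read 1, top Z: go to s0, push AZ → (s0, 001001, AZ)
  read 0, top A: go to s0, push Y → (s0, 01001, YZ)
  read 0, top Y: go to s1, push B → (s1, 1001, BZ)
  ε-move, top B: go to s0, push ε → (s0, 1001, Z)
  read 1, top Z: go to s0, push AZ → (s0, 001, AZ)
  read 0, top A: go to s0, push Y → (s0, 01, YZ)
  read 0, top Y: go to s1, push B → (s1, 1, BZ)
  ε-move, top B: go to s0, push ε → (s0, 1, Z)
  read 1, top Z: go to s0, push AZ → (s0, ε, AZ)
All input consumed; state s0 ∈ F.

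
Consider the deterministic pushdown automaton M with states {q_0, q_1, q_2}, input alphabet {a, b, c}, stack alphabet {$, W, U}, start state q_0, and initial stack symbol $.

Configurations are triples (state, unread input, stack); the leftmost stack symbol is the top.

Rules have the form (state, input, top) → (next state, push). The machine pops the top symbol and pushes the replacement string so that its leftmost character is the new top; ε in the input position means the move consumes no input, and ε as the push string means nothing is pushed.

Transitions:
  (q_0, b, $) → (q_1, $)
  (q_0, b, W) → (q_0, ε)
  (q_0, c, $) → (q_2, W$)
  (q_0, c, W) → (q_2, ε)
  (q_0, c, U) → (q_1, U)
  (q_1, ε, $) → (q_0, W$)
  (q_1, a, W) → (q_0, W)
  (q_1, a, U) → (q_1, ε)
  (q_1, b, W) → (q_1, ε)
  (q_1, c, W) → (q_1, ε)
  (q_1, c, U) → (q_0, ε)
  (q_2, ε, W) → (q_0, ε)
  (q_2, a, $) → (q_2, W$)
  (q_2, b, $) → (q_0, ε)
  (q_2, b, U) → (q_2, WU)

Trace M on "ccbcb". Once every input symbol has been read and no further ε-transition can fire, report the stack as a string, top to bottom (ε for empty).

(q_0, ccbcb, $) ⊢ (q_2, cbcb, W$) ⊢ (q_0, cbcb, $) ⊢ (q_2, bcb, W$) ⊢ (q_0, bcb, $) ⊢ (q_1, cb, $) ⊢ (q_0, cb, W$) ⊢ (q_2, b, $) ⊢ (q_0, ε, ε)
All input consumed in state q_0 with stack ε.

ε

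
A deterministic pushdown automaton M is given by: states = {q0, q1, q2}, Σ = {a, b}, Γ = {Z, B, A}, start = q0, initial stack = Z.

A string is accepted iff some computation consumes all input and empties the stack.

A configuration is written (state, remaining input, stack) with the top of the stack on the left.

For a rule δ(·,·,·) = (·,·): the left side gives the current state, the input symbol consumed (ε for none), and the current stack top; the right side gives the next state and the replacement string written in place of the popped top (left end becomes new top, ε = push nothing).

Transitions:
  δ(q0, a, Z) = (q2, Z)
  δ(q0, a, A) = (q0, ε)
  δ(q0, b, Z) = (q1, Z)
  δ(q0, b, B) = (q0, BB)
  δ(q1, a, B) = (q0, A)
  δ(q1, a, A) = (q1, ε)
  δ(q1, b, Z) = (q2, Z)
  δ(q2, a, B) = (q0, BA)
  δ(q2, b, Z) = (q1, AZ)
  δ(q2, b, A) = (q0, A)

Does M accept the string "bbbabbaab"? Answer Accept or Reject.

(q0, bbbabbaab, Z)
  read b, top Z: go to q1, push Z → (q1, bbabbaab, Z)
  read b, top Z: go to q2, push Z → (q2, babbaab, Z)
  read b, top Z: go to q1, push AZ → (q1, abbaab, AZ)
  read a, top A: go to q1, push ε → (q1, bbaab, Z)
  read b, top Z: go to q2, push Z → (q2, baab, Z)
  read b, top Z: go to q1, push AZ → (q1, aab, AZ)
  read a, top A: go to q1, push ε → (q1, ab, Z)
No transition applies at (q1, ab, Z); input not fully consumed.

Reject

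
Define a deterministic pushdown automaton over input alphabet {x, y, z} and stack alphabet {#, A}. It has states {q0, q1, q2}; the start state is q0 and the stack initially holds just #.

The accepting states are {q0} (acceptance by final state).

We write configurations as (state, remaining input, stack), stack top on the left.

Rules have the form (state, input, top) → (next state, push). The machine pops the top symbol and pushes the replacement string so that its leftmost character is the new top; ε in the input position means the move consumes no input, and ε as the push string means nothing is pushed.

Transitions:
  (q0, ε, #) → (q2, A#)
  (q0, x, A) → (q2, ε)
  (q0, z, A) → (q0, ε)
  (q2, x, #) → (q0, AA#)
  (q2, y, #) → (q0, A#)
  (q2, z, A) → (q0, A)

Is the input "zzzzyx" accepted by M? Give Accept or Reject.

(q0, zzzzyx, #)
  ε-move, top #: go to q2, push A# → (q2, zzzzyx, A#)
  read z, top A: go to q0, push A → (q0, zzzyx, A#)
  read z, top A: go to q0, push ε → (q0, zzyx, #)
  ε-move, top #: go to q2, push A# → (q2, zzyx, A#)
  read z, top A: go to q0, push A → (q0, zyx, A#)
  read z, top A: go to q0, push ε → (q0, yx, #)
  ε-move, top #: go to q2, push A# → (q2, yx, A#)
No transition applies at (q2, yx, A#); input not fully consumed.

Reject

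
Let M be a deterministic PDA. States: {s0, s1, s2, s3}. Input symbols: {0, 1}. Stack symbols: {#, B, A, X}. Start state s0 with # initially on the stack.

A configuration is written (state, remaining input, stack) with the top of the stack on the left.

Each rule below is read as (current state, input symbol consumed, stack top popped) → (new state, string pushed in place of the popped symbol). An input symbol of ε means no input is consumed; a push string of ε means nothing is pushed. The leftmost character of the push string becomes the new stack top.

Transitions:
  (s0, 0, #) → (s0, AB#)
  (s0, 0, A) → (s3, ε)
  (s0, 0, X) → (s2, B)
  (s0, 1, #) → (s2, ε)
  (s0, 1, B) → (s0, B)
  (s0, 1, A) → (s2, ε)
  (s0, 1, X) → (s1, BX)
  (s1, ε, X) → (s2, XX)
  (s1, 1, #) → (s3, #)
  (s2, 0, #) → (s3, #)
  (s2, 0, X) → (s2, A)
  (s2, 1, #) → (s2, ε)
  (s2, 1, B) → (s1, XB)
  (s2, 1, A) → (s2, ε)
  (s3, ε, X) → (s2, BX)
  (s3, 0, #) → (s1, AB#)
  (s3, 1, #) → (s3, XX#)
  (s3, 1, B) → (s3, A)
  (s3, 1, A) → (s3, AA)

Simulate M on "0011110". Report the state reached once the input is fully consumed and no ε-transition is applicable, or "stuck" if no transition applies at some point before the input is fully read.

stuck

(s0, 0011110, #) ⊢ (s0, 011110, AB#) ⊢ (s3, 11110, B#) ⊢ (s3, 1110, A#) ⊢ (s3, 110, AA#) ⊢ (s3, 10, AAA#) ⊢ (s3, 0, AAAA#)
No transition for (s3, 0, top A); M blocks with input 0 remaining.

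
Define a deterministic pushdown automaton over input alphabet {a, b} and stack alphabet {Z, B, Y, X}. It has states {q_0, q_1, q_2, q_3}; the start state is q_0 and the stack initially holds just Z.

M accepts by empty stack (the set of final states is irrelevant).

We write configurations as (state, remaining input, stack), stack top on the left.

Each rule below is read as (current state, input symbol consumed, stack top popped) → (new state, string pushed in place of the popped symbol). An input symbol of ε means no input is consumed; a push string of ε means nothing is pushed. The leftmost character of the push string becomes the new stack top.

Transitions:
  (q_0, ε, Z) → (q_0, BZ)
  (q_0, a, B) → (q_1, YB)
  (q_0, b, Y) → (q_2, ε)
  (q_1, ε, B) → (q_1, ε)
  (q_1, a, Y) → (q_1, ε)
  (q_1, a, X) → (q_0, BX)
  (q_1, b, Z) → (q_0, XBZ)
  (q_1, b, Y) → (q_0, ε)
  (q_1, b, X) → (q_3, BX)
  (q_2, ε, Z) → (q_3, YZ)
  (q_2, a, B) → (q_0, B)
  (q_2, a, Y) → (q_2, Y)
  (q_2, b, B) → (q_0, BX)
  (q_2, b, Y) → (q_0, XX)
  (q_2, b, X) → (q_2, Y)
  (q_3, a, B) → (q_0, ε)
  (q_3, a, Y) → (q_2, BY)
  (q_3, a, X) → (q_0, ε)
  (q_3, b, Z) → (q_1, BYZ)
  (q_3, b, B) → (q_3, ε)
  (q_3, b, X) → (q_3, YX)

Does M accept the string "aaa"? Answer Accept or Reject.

Reject

(q_0, aaa, Z) ⊢ (q_0, aaa, BZ) ⊢ (q_1, aa, YBZ) ⊢ (q_1, a, BZ) ⊢ (q_1, a, Z)
No transition applies at (q_1, a, Z); input not fully consumed.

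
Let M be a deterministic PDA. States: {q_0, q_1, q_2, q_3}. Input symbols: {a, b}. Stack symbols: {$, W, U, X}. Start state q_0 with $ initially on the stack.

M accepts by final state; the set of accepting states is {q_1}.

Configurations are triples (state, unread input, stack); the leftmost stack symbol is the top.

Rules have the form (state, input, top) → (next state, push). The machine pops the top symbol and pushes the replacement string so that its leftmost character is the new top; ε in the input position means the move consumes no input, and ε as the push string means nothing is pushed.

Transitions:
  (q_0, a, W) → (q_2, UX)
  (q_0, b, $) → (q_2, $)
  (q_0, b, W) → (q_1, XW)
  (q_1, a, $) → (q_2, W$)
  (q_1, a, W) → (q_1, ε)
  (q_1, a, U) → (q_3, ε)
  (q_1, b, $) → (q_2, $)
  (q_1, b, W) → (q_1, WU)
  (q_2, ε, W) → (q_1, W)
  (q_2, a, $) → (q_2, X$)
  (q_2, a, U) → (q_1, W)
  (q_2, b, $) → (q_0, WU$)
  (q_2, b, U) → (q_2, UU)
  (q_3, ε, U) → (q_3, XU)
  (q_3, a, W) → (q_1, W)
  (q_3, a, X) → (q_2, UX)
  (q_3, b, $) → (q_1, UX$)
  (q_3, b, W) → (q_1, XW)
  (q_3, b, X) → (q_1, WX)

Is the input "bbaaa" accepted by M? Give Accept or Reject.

(q_0, bbaaa, $)
  read b, top $: go to q_2, push $ → (q_2, baaa, $)
  read b, top $: go to q_0, push WU$ → (q_0, aaa, WU$)
  read a, top W: go to q_2, push UX → (q_2, aa, UXU$)
  read a, top U: go to q_1, push W → (q_1, a, WXU$)
  read a, top W: go to q_1, push ε → (q_1, ε, XU$)
All input consumed; state q_1 ∈ F.

Accept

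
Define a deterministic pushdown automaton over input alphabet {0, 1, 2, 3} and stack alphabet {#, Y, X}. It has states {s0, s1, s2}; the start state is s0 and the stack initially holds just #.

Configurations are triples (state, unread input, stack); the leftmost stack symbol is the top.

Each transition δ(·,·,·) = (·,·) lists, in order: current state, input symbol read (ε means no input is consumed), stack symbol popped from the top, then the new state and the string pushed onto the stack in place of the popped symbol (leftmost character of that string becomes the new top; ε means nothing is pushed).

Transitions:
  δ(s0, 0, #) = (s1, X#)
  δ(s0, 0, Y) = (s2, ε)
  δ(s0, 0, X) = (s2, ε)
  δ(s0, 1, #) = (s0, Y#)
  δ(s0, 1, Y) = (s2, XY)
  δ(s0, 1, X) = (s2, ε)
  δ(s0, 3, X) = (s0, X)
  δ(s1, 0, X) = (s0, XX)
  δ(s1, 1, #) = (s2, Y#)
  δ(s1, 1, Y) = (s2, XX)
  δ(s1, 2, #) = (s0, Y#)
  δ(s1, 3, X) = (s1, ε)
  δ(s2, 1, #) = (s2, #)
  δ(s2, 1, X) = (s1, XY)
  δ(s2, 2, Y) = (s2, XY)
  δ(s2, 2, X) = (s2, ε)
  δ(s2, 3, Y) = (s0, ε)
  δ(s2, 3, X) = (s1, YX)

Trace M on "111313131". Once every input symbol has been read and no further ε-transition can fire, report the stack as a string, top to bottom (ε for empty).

XXXXXXY#

(s0, 111313131, #)
  read 1, top #: go to s0, push Y# → (s0, 11313131, Y#)
  read 1, top Y: go to s2, push XY → (s2, 1313131, XY#)
  read 1, top X: go to s1, push XY → (s1, 313131, XYY#)
  read 3, top X: go to s1, push ε → (s1, 13131, YY#)
  read 1, top Y: go to s2, push XX → (s2, 3131, XXY#)
  read 3, top X: go to s1, push YX → (s1, 131, YXXY#)
  read 1, top Y: go to s2, push XX → (s2, 31, XXXXY#)
  read 3, top X: go to s1, push YX → (s1, 1, YXXXXY#)
  read 1, top Y: go to s2, push XX → (s2, ε, XXXXXXY#)
All input consumed in state s2 with stack XXXXXXY#.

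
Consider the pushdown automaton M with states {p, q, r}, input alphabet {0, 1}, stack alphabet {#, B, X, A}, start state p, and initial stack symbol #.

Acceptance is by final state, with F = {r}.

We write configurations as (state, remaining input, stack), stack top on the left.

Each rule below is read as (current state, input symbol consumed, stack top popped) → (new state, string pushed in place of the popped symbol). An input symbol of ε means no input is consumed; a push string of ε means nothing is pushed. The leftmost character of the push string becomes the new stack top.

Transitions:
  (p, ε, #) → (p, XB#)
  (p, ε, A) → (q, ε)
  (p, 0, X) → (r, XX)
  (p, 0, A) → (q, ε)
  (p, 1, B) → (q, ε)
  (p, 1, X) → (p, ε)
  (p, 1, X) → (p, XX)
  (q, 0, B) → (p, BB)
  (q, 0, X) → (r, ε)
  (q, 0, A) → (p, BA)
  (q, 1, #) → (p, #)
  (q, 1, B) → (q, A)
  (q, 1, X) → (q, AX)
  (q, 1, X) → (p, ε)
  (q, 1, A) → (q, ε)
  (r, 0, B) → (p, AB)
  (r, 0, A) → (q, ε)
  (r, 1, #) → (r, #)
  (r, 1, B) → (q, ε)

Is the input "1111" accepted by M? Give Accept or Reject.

No computation consumes all input and reaches a final state.

Reject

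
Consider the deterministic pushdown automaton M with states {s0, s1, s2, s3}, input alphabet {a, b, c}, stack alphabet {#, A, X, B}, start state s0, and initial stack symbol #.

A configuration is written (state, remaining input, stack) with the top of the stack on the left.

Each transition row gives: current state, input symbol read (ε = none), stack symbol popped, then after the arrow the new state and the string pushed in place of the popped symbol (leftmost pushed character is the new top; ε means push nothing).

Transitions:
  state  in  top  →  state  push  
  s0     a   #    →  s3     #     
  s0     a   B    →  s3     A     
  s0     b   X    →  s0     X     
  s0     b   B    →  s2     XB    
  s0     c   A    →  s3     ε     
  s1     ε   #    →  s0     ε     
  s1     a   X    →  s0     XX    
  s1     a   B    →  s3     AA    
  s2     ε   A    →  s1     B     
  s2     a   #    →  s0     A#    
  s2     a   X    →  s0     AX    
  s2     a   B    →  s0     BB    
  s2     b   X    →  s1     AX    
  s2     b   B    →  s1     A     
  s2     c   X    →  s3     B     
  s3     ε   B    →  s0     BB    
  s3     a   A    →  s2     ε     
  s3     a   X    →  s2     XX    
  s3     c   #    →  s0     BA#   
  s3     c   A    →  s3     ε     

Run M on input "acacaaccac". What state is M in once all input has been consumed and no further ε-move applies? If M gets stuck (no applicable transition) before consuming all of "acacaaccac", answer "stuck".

s3

(s0, acacaaccac, #)
  read a, top #: go to s3, push # → (s3, cacaaccac, #)
  read c, top #: go to s0, push BA# → (s0, acaaccac, BA#)
  read a, top B: go to s3, push A → (s3, caaccac, AA#)
  read c, top A: go to s3, push ε → (s3, aaccac, A#)
  read a, top A: go to s2, push ε → (s2, accac, #)
  read a, top #: go to s0, push A# → (s0, ccac, A#)
  read c, top A: go to s3, push ε → (s3, cac, #)
  read c, top #: go to s0, push BA# → (s0, ac, BA#)
  read a, top B: go to s3, push A → (s3, c, AA#)
  read c, top A: go to s3, push ε → (s3, ε, A#)
All input consumed; M is in state s3.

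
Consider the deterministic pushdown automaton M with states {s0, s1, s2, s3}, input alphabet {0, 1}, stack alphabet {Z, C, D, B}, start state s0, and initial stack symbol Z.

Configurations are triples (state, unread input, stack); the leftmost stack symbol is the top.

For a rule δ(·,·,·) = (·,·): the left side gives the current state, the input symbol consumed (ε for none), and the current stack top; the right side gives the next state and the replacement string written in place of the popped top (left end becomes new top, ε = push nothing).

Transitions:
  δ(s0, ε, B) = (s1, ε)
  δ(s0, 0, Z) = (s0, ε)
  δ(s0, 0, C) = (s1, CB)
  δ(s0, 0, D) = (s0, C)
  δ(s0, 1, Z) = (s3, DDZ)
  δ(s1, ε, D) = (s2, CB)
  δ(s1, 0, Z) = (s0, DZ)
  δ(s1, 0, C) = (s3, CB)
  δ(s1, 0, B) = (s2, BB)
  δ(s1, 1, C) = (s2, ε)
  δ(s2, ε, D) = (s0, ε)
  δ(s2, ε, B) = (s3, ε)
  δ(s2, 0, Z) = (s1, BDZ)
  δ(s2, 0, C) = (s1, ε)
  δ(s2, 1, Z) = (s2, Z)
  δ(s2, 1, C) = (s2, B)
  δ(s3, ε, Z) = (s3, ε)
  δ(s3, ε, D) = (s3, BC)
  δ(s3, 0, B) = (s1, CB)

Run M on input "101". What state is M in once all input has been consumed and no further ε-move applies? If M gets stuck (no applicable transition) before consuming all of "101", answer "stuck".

(s0, 101, Z)
  read 1, top Z: go to s3, push DDZ → (s3, 01, DDZ)
  ε-move, top D: go to s3, push BC → (s3, 01, BCDZ)
  read 0, top B: go to s1, push CB → (s1, 1, CBCDZ)
  read 1, top C: go to s2, push ε → (s2, ε, BCDZ)
  ε-move, top B: go to s3, push ε → (s3, ε, CDZ)
All input consumed; M is in state s3.

s3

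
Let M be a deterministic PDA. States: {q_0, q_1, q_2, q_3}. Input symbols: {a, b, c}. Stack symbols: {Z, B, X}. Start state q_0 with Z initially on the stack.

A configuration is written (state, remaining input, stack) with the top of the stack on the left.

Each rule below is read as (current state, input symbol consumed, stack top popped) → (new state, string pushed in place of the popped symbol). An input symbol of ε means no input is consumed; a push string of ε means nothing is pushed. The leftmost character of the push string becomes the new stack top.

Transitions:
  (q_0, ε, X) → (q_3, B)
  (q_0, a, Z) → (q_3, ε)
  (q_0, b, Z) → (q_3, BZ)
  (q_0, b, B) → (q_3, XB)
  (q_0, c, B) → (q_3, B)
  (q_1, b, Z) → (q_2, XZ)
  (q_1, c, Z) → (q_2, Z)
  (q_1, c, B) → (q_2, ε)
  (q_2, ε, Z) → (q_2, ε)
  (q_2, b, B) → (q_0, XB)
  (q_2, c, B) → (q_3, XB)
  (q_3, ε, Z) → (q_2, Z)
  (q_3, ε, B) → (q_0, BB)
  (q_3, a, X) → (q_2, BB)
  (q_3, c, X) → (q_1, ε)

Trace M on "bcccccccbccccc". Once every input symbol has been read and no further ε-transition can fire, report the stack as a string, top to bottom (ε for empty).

BBBBBBBZ

(q_0, bcccccccbccccc, Z)
  read b, top Z: go to q_3, push BZ → (q_3, cccccccbccccc, BZ)
  ε-move, top B: go to q_0, push BB → (q_0, cccccccbccccc, BBZ)
  read c, top B: go to q_3, push B → (q_3, ccccccbccccc, BBZ)
  ε-move, top B: go to q_0, push BB → (q_0, ccccccbccccc, BBBZ)
  read c, top B: go to q_3, push B → (q_3, cccccbccccc, BBBZ)
  ε-move, top B: go to q_0, push BB → (q_0, cccccbccccc, BBBBZ)
  read c, top B: go to q_3, push B → (q_3, ccccbccccc, BBBBZ)
  ε-move, top B: go to q_0, push BB → (q_0, ccccbccccc, BBBBBZ)
  read c, top B: go to q_3, push B → (q_3, cccbccccc, BBBBBZ)
  ε-move, top B: go to q_0, push BB → (q_0, cccbccccc, BBBBBBZ)
  read c, top B: go to q_3, push B → (q_3, ccbccccc, BBBBBBZ)
  ε-move, top B: go to q_0, push BB → (q_0, ccbccccc, BBBBBBBZ)
  read c, top B: go to q_3, push B → (q_3, cbccccc, BBBBBBBZ)
  ε-move, top B: go to q_0, push BB → (q_0, cbccccc, BBBBBBBBZ)
  read c, top B: go to q_3, push B → (q_3, bccccc, BBBBBBBBZ)
  ε-move, top B: go to q_0, push BB → (q_0, bccccc, BBBBBBBBBZ)
  read b, top B: go to q_3, push XB → (q_3, ccccc, XBBBBBBBBBZ)
  read c, top X: go to q_1, push ε → (q_1, cccc, BBBBBBBBBZ)
  read c, top B: go to q_2, push ε → (q_2, ccc, BBBBBBBBZ)
  read c, top B: go to q_3, push XB → (q_3, cc, XBBBBBBBBZ)
  read c, top X: go to q_1, push ε → (q_1, c, BBBBBBBBZ)
  read c, top B: go to q_2, push ε → (q_2, ε, BBBBBBBZ)
All input consumed in state q_2 with stack BBBBBBBZ.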